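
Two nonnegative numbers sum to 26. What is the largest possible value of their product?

169

With x + y = 26, the product is P(x) = x(26 − x).
P'(x) = 26 − 2x = 0 gives x = 13; P'' = −2 < 0, so this is the maximum.
P = 13·13 = 169.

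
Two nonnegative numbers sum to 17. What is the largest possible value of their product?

289/4

With x + y = 17, the product is P(x) = x(17 − x).
P'(x) = 17 − 2x = 0 gives x = 17/2; P'' = −2 < 0, so this is the maximum.
P = 17/2·17/2 = 289/4.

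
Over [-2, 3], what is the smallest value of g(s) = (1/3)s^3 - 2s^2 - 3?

Differentiating, g'(s) = s^2 - 4s; whose only zero in [-2, 3] is s = 0.
Compare values at every candidate in [-2, 3]: g(-2) = -41/3,  g(0) = -3,  g(3) = -12.
Hence the absolute minimum is -41/3 at s = -2.

-41/3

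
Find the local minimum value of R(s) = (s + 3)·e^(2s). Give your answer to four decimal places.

Differentiating with the product rule gives R'(s) = (2s + 7)·e^(2s). Since e^(2s) > 0, the only critical point is s = -7/2.
R''(-7/2) has the same sign as 2 > 0, so this is a local minimum.
R(-7/2) = (-1/2)·e^(-7) ≈ -0.0005.

-0.0005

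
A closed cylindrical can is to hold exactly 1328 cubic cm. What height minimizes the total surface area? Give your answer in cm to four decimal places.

With radius r and height h, πr²h = 1328 so h = 1328/(πr²), and S(r) = 2πr² + 2πrh = 2πr² + 2·1328/r.
S'(r) = 4πr − 2·1328/r² = 0 ⇒ r³ = 1328/(2π), so r ≈ 5.9567 and h = 2r ≈ 11.9134.
S''(r) = 4π + 4·1328/r³ > 0, so this is the minimum; S ≈ 668.8262.

11.9134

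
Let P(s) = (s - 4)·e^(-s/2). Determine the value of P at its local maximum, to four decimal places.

P'(s) = 1·e^(-s/2) + (s - 4)·(-1/2)·e^(-s/2) = (-(1/2)s + 3)·e^(-s/2). Since e^(-s/2) > 0, the only critical point is s = 6.
P''(6) has the same sign as -1/2 < 0, so this is a local maximum.
P(6) = (2)·e^(-3) ≈ 0.0996.

0.0996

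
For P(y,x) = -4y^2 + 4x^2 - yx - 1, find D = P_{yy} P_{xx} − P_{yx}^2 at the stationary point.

∂P/∂y = -8y - x = 0 and ∂P/∂x = -y + 8x = 0, so (y, x) = (0, 0).
The Hessian has P_{yy} = -8, P_{xx} = 8, P_{yx} = -1, giving D = -65 < 0, so the point is a saddle point.
D = (-8)·(8) − (-1)^2 = -65.

-65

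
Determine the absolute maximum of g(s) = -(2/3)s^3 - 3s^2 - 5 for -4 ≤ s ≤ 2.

-5

g'(s) = -2s^2 - 6s, which vanishes at s = -3 and s = 0.
Candidates: g(-4) = -31/3, g(-3) = -14, g(0) = -5, g(2) = -67/3.
Hence the absolute maximum is -5 at s = 0.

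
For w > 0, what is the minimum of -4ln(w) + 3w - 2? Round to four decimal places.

g'(w) = -4/w + 3 = 0 gives w = 4/3.
g''(w) = 4/w², which is positive for w > 0, so this is a local minimum.
g(4/3) = -4·ln(4/3) + 4 - 2 ≈ 0.8493.

0.8493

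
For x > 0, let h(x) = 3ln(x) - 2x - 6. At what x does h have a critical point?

3/2

h'(x) = 3/x − 2 = 0 gives x = 3/2.
h''(x) = -3/x², which is negative for x > 0, so this is a local maximum.
h(3/2) = 3·ln(3/2) - 3 - 6 ≈ -7.7836.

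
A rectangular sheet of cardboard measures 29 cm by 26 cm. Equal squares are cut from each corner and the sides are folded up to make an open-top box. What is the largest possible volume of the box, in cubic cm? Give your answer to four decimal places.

1530.2197

With cut size x, the volume is V(x) = x(29 − 2x)(26 − 2x) for 0 < x < 13.
V'(x) = 12x^2 − 220x + 754. Setting V'(x) = 0 gives x ≈ 4.5629 (the root in (0, 13)).
V''(x) = 24x − 220 is negative there, so this is the maximum; V ≈ 1530.2197.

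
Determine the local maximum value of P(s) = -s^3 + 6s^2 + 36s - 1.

P'(s) = -3s^2 + 12s + 36 = 0 at s = -2, 6.
Since P''(s) = -6s + 12, we get P''(-2) = 24 > 0 ⇒ local minimum; P''(6) = -24 < 0 ⇒ local maximum.
The local maximum is P(6) = 215.

215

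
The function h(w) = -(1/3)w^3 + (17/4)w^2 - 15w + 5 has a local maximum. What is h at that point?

-4

h'(w) = -w^2 + (17/2)w - 15. Setting h'(w) = 0 gives w ∈ {5/2, 6}.
Since h''(w) = -2w + 17/2, we get h''(5/2) = 7/2 > 0 ⇒ local minimum; h''(6) = -7/2 < 0 ⇒ local maximum.
Thus h has its local maximum at w = 6, with value -4.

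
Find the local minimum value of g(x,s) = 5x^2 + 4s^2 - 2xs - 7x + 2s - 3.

-104/19

∂g/∂x = 10x - 2s - 7 = 0 and ∂g/∂s = -2x + 8s + 2 = 0, so (x, s) = (13/19, -3/38).
The Hessian has g_{xx} = 10, g_{ss} = 8, g_{xs} = -2, giving D = 76 > 0 with g_{xx} > 0, so the point is a local minimum.
g(13/19, -3/38) = -104/19.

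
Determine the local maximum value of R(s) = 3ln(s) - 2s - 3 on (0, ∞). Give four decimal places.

-4.7836

R'(s) = 3/s − 2 = 0 gives s = 3/2.
R''(s) = -3/s², which is negative for s > 0, so this is a local maximum.
R(3/2) = 3·ln(3/2) - 3 - 3 ≈ -4.7836.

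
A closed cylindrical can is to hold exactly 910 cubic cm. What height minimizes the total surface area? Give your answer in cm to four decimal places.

10.5031

With radius r and height h, πr²h = 910 so h = 910/(πr²), and S(r) = 2πr² + 2πrh = 2πr² + 2·910/r.
S'(r) = 4πr − 2·910/r² = 0 ⇒ r³ = 910/(2π), so r ≈ 5.2515 and h = 2r ≈ 10.5031.
S''(r) = 4π + 4·910/r³ > 0, so this is the minimum; S ≈ 519.8469.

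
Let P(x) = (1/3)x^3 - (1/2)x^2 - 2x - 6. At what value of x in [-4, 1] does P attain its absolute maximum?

P'(x) = x^2 - x - 2, whose only zero in [-4, 1] is x = -1.
Compare values at every candidate in [-4, 1]: P(-4) = -82/3; P(-1) = -29/6; P(1) = -49/6.
Hence the absolute maximum is -29/6 at x = -1.

-1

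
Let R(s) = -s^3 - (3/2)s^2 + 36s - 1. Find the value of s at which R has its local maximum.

R'(s) = -3s^2 - 3s + 36 = 0 at s = -4, 3.
R''(s) = -6s - 3. R''(-4) = 21 > 0 ⇒ local minimum; R''(3) = -21 < 0 ⇒ local maximum.
So the local maximum value is R(3) = 133/2.

3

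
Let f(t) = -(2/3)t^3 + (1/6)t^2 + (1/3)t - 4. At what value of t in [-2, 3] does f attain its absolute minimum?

f'(t) = -2t^2 + (1/3)t + 1/3, which vanishes at t = -1/3 and t = 1/2.
Compare values at every candidate in [-2, 3]: f(-2) = 4/3,  f(-1/3) = -659/162,  f(1/2) = -31/8,  f(3) = -39/2.
Hence the absolute minimum is -39/2 at t = 3.

3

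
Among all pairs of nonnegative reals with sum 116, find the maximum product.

With x + y = 116, the product is P(x) = x(116 − x).
P'(x) = 116 − 2x = 0 gives x = 58; P'' = −2 < 0, so this is the maximum.
P = 58·58 = 3364.

3364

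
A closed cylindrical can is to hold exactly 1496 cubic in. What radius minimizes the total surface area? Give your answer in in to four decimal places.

With radius r and height h, πr²h = 1496 so h = 1496/(πr²), and S(r) = 2πr² + 2πrh = 2πr² + 2·1496/r.
S'(r) = 4πr − 2·1496/r² = 0 ⇒ r³ = 1496/(2π), so r ≈ 6.1980 and h = 2r ≈ 12.3960.
S''(r) = 4π + 4·1496/r³ > 0, so this is the minimum; S ≈ 724.1062.

6.1980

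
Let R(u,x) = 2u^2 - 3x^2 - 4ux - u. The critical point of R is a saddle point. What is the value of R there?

-3/40

∂R/∂u = 4u - 4x - 1 = 0 and ∂R/∂x = -4u - 6x = 0, so (u, x) = (3/20, -1/10).
The Hessian has R_{uu} = 4, R_{xx} = -6, R_{ux} = -4, giving D = -40 < 0, so the point is a saddle point.
R(3/20, -1/10) = -3/40.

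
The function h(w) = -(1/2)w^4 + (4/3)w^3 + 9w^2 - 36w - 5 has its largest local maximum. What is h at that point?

Critical points: h'(w) = -2w^3 + 4w^2 + 18w - 36 vanishes at w = -3, 2, 3.
h''(w) = -6w^2 + 8w + 18. h''(-3) = -60 < 0 ⇒ local maximum; h''(2) = 10 > 0 ⇒ local minimum; h''(3) = -12 < 0 ⇒ local maximum.
So the largest local maximum value is h(-3) = 215/2.

215/2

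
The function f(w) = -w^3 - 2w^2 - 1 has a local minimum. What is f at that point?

-59/27

f'(w) = -3w^2 - 4w = 0 at w = -4/3, 0.
Second-derivative test with f''(w) = -6w - 4: f''(-4/3) = 4 > 0 ⇒ local minimum; f''(0) = -4 < 0 ⇒ local maximum.
Thus f has its local minimum at w = -4/3, with value -59/27.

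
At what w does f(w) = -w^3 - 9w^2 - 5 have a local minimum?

-6

Critical points: f'(w) = -3w^2 - 18w vanishes at w = -6, 0.
Second-derivative test with f''(w) = -6w - 18: f''(-6) = 18 > 0 ⇒ local minimum; f''(0) = -18 < 0 ⇒ local maximum.
Thus f has its local minimum at w = -6, with value -113.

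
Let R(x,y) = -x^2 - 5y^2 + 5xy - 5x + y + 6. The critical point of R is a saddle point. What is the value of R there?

-71/5

∂R/∂x = -2x + 5y - 5 = 0 and ∂R/∂y = 5x - 10y + 1 = 0, so (x, y) = (9, 23/5).
The Hessian has R_{xx} = -2, R_{yy} = -10, R_{xy} = 5, giving D = -5 < 0, so the point is a saddle point.
R(9, 23/5) = -71/5.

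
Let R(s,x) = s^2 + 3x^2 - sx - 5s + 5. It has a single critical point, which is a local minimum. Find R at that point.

∂R/∂s = 2s - x - 5 = 0 and ∂R/∂x = -s + 6x = 0, so (s, x) = (30/11, 5/11).
The Hessian has R_{ss} = 2, R_{xx} = 6, R_{sx} = -1, giving D = 11 > 0 with R_{ss} > 0, so the point is a local minimum.
R(30/11, 5/11) = -20/11.

-20/11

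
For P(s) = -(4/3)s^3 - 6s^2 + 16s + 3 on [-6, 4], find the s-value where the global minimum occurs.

4

Differentiating, P'(s) = -4s^2 - 12s + 16; which vanishes at s = -4 and s = 1.
Compare values at every candidate in [-6, 4]: P(-6) = -21,  P(-4) = -215/3,  P(1) = 35/3,  P(4) = -343/3.
So the minimum is P(4) = -343/3.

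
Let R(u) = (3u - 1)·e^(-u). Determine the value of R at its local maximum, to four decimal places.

R'(u) = 3·e^(-u) + (3u - 1)·(-1)·e^(-u) = (-3u + 4)·e^(-u). Since e^(-u) > 0, the only critical point is u = 4/3.
R''(4/3) has the same sign as -3 < 0, so this is a local maximum.
R(4/3) = (3)·e^(-4/3) ≈ 0.7908.

0.7908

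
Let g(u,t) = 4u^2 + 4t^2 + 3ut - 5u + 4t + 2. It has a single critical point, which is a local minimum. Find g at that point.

∂g/∂u = 8u + 3t - 5 = 0 and ∂g/∂t = 3u + 8t + 4 = 0, so (u, t) = (52/55, -47/55).
The Hessian has g_{uu} = 8, g_{tt} = 8, g_{ut} = 3, giving D = 55 > 0 with g_{uu} > 0, so the point is a local minimum.
g(52/55, -47/55) = -114/55.

-114/55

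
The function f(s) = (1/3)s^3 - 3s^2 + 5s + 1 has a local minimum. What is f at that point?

-22/3

f'(s) = s^2 - 6s + 5. Setting f'(s) = 0 gives s ∈ {1, 5}.
Since f''(s) = 2s - 6, we get f''(1) = -4 < 0 ⇒ local maximum; f''(5) = 4 > 0 ⇒ local minimum.
Thus f has its local minimum at s = 5, with value -22/3.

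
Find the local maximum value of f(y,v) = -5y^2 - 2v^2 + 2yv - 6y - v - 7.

∂f/∂y = -10y + 2v - 6 = 0 and ∂f/∂v = 2y - 4v - 1 = 0, so (y, v) = (-13/18, -11/18).
The Hessian has f_{yy} = -10, f_{vv} = -4, f_{yv} = 2, giving D = 36 > 0 with f_{yy} < 0, so the point is a local maximum.
f(-13/18, -11/18) = -163/36.

-163/36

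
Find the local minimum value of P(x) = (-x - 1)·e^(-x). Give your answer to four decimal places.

Differentiating with the product rule gives P'(x) = (x)·e^(-x). Since e^(-x) > 0, the only critical point is x = 0.
P''(0) has the same sign as 1 > 0, so this is a local minimum.
P(0) = (-1)·e^(0) ≈ -1.0000.

-1.0000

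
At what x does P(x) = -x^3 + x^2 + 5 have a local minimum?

P'(x) = -3x^2 + 2x. Setting P'(x) = 0 gives x ∈ {0, 2/3}.
P''(x) = -6x + 2. P''(0) = 2 > 0 ⇒ local minimum; P''(2/3) = -2 < 0 ⇒ local maximum.
The local minimum is P(0) = 5.

0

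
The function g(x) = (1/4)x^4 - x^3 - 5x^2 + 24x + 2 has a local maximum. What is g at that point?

g'(x) = x^3 - 3x^2 - 10x + 24 = 0 at x = -3, 2, 4.
Second-derivative test with g''(x) = 3x^2 - 6x - 10: g''(-3) = 35 > 0 ⇒ local minimum; g''(2) = -10 < 0 ⇒ local maximum; g''(4) = 14 > 0 ⇒ local minimum.
The local maximum is g(2) = 26.

26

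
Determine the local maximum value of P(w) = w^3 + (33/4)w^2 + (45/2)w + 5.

P'(w) = 3w^2 + (33/2)w + 45/2 = 0 at w = -3, -5/2.
Since P''(w) = 6w + 33/2, we get P''(-3) = -3/2 < 0 ⇒ local maximum; P''(-5/2) = 3/2 > 0 ⇒ local minimum.
So the local maximum value is P(-3) = -61/4.

-61/4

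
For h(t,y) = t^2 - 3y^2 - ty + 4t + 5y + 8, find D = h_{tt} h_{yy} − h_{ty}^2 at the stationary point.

∂h/∂t = 2t - y + 4 = 0 and ∂h/∂y = -t - 6y + 5 = 0, so (t, y) = (-19/13, 14/13).
The Hessian has h_{tt} = 2, h_{yy} = -6, h_{ty} = -1, giving D = -13 < 0, so the point is a saddle point.
D = (2)·(-6) − (-1)^2 = -13.

-13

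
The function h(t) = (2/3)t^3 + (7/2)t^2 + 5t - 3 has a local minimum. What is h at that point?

-31/6

h'(t) = 2t^2 + 7t + 5. Setting h'(t) = 0 gives t ∈ {-5/2, -1}.
Second-derivative test with h''(t) = 4t + 7: h''(-5/2) = -3 < 0 ⇒ local maximum; h''(-1) = 3 > 0 ⇒ local minimum.
Thus h has its local minimum at t = -1, with value -31/6.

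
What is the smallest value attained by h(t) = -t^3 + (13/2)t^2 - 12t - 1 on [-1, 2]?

Differentiating, h'(t) = -3t^2 + 13t - 12; whose only zero in [-1, 2] is t = 4/3.
Compare values at every candidate in [-1, 2]: h(-1) = 37/2,  h(4/3) = -211/27,  h(2) = -7.
So the minimum is h(4/3) = -211/27.

-211/27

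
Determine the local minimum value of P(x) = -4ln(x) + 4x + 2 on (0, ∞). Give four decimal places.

6.0000

P'(x) = -4/x + 4 = 0 gives x = 1.
P''(x) = 4/x², which is positive for x > 0, so this is a local minimum.
P(1) = -4·ln(1) + 4 + 2 ≈ 6.0000.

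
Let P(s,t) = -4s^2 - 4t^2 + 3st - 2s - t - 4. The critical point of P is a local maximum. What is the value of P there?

∂P/∂s = -8s + 3t - 2 = 0 and ∂P/∂t = 3s - 8t - 1 = 0, so (s, t) = (-19/55, -14/55).
The Hessian has P_{ss} = -8, P_{tt} = -8, P_{st} = 3, giving D = 55 > 0 with P_{ss} < 0, so the point is a local maximum.
P(-19/55, -14/55) = -194/55.

-194/55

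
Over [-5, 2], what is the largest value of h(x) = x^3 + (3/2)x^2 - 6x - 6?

4

The derivative is 3x^2 + 3x - 6, which vanishes at x = -2 and x = 1.
Compare values at every candidate in [-5, 2]: h(-5) = -127/2; h(-2) = 4; h(1) = -19/2; h(2) = -4.
So the maximum is h(-2) = 4.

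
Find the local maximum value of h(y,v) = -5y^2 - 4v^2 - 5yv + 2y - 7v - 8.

∂h/∂y = -10y - 5v + 2 = 0 and ∂h/∂v = -5y - 8v - 7 = 0, so (y, v) = (51/55, -16/11).
The Hessian has h_{yy} = -10, h_{vv} = -8, h_{yv} = -5, giving D = 55 > 0 with h_{yy} < 0, so the point is a local maximum.
h(51/55, -16/11) = -109/55.

-109/55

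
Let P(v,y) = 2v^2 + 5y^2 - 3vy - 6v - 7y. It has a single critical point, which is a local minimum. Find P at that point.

∂P/∂v = 4v - 3y - 6 = 0 and ∂P/∂y = -3v + 10y - 7 = 0, so (v, y) = (81/31, 46/31).
The Hessian has P_{vv} = 4, P_{yy} = 10, P_{vy} = -3, giving D = 31 > 0 with P_{vv} > 0, so the point is a local minimum.
P(81/31, 46/31) = -404/31.

-404/31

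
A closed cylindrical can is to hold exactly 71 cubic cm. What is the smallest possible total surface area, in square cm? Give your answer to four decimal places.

With radius r and height h, πr²h = 71 so h = 71/(πr²), and S(r) = 2πr² + 2πrh = 2πr² + 2·71/r.
S'(r) = 4πr − 2·71/r² = 0 ⇒ r³ = 71/(2π), so r ≈ 2.2440 and h = 2r ≈ 4.4880.
S''(r) = 4π + 4·71/r³ > 0, so this is the minimum; S ≈ 94.9191.

94.9191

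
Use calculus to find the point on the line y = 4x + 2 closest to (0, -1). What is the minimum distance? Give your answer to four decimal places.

Minimize D(x)^2 = (x + 0)^2 + (4x + 3)^2.
d/dx[D^2] = 2(x + 0) + 2·4·(4x + 3) = 0 ⇒ x = -12/17.
Then y = -14/17 and the distance is √(9/17) ≈ 0.7276.

0.7276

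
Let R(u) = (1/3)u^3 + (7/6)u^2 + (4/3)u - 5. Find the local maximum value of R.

-445/81

R'(u) = u^2 + (7/3)u + 4/3. Setting R'(u) = 0 gives u ∈ {-4/3, -1}.
R''(u) = 2u + 7/3. R''(-4/3) = -1/3 < 0 ⇒ local maximum; R''(-1) = 1/3 > 0 ⇒ local minimum.
So the local maximum value is R(-4/3) = -445/81.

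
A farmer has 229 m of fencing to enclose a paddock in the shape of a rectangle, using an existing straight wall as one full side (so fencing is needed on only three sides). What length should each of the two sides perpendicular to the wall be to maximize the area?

Let the sides perpendicular to the wall have length x and the parallel side y, so 2x + y = 229 and the area is A = xy = x(229 − 2x).
A'(x) = 229 − 4x = 0 gives x = 229/4, and A''(x) = −4 < 0 confirms a maximum.
Then y = 229 − 2·229/4 = 229/2 and A = 52441/8.

229/4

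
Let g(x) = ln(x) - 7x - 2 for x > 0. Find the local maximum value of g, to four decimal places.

-4.9459

g'(x) = 1/x − 7 = 0 gives x = 1/7.
g''(x) = -1/x², which is negative for x > 0, so this is a local maximum.
g(1/7) = 1·ln(1/7) - 1 - 2 ≈ -4.9459.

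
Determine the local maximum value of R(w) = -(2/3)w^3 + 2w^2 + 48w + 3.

R'(w) = -2w^2 + 4w + 48. Setting R'(w) = 0 gives w ∈ {-4, 6}.
Since R''(w) = -4w + 4, we get R''(-4) = 20 > 0 ⇒ local minimum; R''(6) = -20 < 0 ⇒ local maximum.
The local maximum is R(6) = 219.

219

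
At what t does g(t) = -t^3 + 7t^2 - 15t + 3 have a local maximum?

g'(t) = -3t^2 + 14t - 15. Setting g'(t) = 0 gives t ∈ {5/3, 3}.
g''(t) = -6t + 14. g''(5/3) = 4 > 0 ⇒ local minimum; g''(3) = -4 < 0 ⇒ local maximum.
The local maximum is g(3) = -6.

3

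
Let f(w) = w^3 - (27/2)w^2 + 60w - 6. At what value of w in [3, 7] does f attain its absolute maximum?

f'(w) = 3w^2 - 27w + 60, which vanishes at w = 4 and w = 5.
Evaluating at the critical points and endpoints: f(3) = 159/2; f(4) = 82; f(5) = 163/2; f(7) = 191/2.
So the maximum is f(7) = 191/2.

7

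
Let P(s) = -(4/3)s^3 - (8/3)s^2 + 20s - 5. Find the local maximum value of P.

1195/81

P'(s) = -4s^2 - (16/3)s + 20 = 0 at s = -3, 5/3.
Second-derivative test with P''(s) = -8s - 16/3: P''(-3) = 56/3 > 0 ⇒ local minimum; P''(5/3) = -56/3 < 0 ⇒ local maximum.
The local maximum is P(5/3) = 1195/81.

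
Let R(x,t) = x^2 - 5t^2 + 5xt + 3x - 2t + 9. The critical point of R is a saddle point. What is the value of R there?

∂R/∂x = 2x + 5t + 3 = 0 and ∂R/∂t = 5x - 10t - 2 = 0, so (x, t) = (-4/9, -19/45).
The Hessian has R_{xx} = 2, R_{tt} = -10, R_{xt} = 5, giving D = -45 < 0, so the point is a saddle point.
R(-4/9, -19/45) = 394/45.

394/45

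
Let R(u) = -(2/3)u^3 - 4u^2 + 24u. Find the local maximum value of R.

R'(u) = -2u^2 - 8u + 24 = 0 at u = -6, 2.
Since R''(u) = -4u - 8, we get R''(-6) = 16 > 0 ⇒ local minimum; R''(2) = -16 < 0 ⇒ local maximum.
The local maximum is R(2) = 80/3.

80/3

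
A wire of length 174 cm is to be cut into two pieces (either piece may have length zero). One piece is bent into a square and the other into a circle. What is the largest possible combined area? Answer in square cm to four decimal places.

2409.2875

Let x be the length used for the square. Square side x/4; circle radius (174−x)/(2π).
A(x) = (x/4)² + π·((174−x)/(2π))² = x²/16 + (174−x)²/(4π) for 0 ≤ x ≤ 174. A'(x) = x/8 − (174−x)/(2π) = 0 gives x = 4·174/(π+4) ≈ 97.4573.
A'' > 0, so the interior critical point is a minimum; the maximum is at an endpoint. A(0) = 2409.2875 and A(174) = 1892.2500, so the largest area is 2409.2875.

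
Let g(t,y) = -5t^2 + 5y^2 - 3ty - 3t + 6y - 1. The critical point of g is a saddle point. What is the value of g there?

∂g/∂t = -10t - 3y - 3 = 0 and ∂g/∂y = -3t + 10y + 6 = 0, so (t, y) = (-12/109, -69/109).
The Hessian has g_{tt} = -10, g_{yy} = 10, g_{ty} = -3, giving D = -109 < 0, so the point is a saddle point.
g(-12/109, -69/109) = -298/109.

-298/109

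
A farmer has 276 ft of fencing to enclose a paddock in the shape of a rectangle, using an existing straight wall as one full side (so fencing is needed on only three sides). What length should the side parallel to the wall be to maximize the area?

138

Let the sides perpendicular to the wall have length x and the parallel side y, so 2x + y = 276 and the area is A = xy = x(276 − 2x).
A'(x) = 276 − 4x = 0 gives x = 69, and A''(x) = −4 < 0 confirms a maximum.
Then y = 276 − 2·69 = 138 and A = 9522.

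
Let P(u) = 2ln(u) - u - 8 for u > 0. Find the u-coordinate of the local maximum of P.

P'(u) = 2/u − 1 = 0 gives u = 2.
P''(u) = -2/u², which is negative for u > 0, so this is a local maximum.
P(2) = 2·ln(2) - 2 - 8 ≈ -8.6137.

2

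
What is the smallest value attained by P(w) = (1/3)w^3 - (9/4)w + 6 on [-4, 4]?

Differentiating, P'(w) = w^2 - 9/4; which vanishes at w = -3/2 and w = 3/2.
Evaluating at the critical points and endpoints: P(-4) = -19/3; P(-3/2) = 33/4; P(3/2) = 15/4; P(4) = 55/3.
Hence the absolute minimum is -19/3 at w = -4.

-19/3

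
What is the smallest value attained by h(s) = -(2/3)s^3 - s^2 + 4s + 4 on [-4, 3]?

-11

h'(s) = -2s^2 - 2s + 4, which vanishes at s = -2 and s = 1.
Candidates: h(-4) = 44/3; h(-2) = -8/3; h(1) = 19/3; h(3) = -11.
The minimum over the interval is -11, attained at s = 3.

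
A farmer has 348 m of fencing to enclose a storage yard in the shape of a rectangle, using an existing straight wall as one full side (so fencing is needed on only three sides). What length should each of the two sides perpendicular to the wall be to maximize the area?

87

Let the sides perpendicular to the wall have length x and the parallel side y, so 2x + y = 348 and the area is A = xy = x(348 − 2x).
A'(x) = 348 − 4x = 0 gives x = 87, and A''(x) = −4 < 0 confirms a maximum.
Then y = 348 − 2·87 = 174 and A = 15138.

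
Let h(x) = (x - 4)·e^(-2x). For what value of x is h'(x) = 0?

9/2

By the product rule, h'(x) = (-2x + 9)·e^(-2x). Since e^(-2x) > 0, the only critical point is x = 9/2.
h''(9/2) has the same sign as -2 < 0, so this is a local maximum.
h(9/2) = (1/2)·e^(-9) ≈ 0.0001.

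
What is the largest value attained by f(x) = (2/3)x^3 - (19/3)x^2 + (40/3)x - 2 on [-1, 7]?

29/3

Differentiating, f'(x) = 2x^2 - (38/3)x + 40/3; which vanishes at x = 4/3 and x = 5.
Candidates: f(-1) = -67/3, f(4/3) = 494/81, f(5) = -31/3, f(7) = 29/3.
Hence the absolute maximum is 29/3 at x = 7.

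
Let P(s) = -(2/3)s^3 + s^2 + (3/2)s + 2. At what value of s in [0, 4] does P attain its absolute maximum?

P'(s) = -2s^2 + 2s + 3/2, whose only zero in [0, 4] is s = 3/2.
Candidates: P(0) = 2; P(3/2) = 17/4; P(4) = -56/3.
So the maximum is P(3/2) = 17/4.

3/2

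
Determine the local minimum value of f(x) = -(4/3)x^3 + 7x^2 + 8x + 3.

11/12

Critical points: f'(x) = -4x^2 + 14x + 8 vanishes at x = -1/2, 4.
f''(x) = -8x + 14. f''(-1/2) = 18 > 0 ⇒ local minimum; f''(4) = -18 < 0 ⇒ local maximum.
Thus f has its local minimum at x = -1/2, with value 11/12.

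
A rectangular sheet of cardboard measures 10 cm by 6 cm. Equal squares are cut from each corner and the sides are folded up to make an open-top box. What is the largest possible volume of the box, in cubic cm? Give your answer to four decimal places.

32.8353

With cut size x, the volume is V(x) = x(10 − 2x)(6 − 2x) for 0 < x < 3.
V'(x) = 12x^2 − 64x + 60. Setting V'(x) = 0 gives x ≈ 1.2137 (the root in (0, 3)).
V''(x) = 24x − 64 is negative there, so this is the maximum; V ≈ 32.8353.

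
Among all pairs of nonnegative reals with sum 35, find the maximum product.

1225/4

With x + y = 35, the product is P(x) = x(35 − x).
P'(x) = 35 − 2x = 0 gives x = 35/2; P'' = −2 < 0, so this is the maximum.
P = 35/2·35/2 = 1225/4.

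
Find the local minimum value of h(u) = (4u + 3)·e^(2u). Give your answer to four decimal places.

Differentiating with the product rule gives h'(u) = (8u + 10)·e^(2u). Since e^(2u) > 0, the only critical point is u = -5/4.
h''(-5/4) has the same sign as 8 > 0, so this is a local minimum.
h(-5/4) = (-2)·e^(-5/2) ≈ -0.1642.

-0.1642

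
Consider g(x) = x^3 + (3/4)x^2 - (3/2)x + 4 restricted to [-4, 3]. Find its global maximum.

The derivative is 3x^2 + (3/2)x - 3/2, which vanishes at x = -1 and x = 1/2.
Evaluating at the critical points and endpoints: g(-4) = -42; g(-1) = 21/4; g(1/2) = 57/16; g(3) = 133/4.
The maximum over the interval is 133/4, attained at x = 3.

133/4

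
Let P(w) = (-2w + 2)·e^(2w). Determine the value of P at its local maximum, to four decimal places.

By the product rule, P'(w) = (-4w + 2)·e^(2w). Since e^(2w) > 0, the only critical point is w = 1/2.
P''(1/2) has the same sign as -4 < 0, so this is a local maximum.
P(1/2) = (1)·e^(1) ≈ 2.7183.

2.7183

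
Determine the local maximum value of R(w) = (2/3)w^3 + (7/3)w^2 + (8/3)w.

-80/81

R'(w) = 2w^2 + (14/3)w + 8/3. Setting R'(w) = 0 gives w ∈ {-4/3, -1}.
R''(w) = 4w + 14/3. R''(-4/3) = -2/3 < 0 ⇒ local maximum; R''(-1) = 2/3 > 0 ⇒ local minimum.
So the local maximum value is R(-4/3) = -80/81.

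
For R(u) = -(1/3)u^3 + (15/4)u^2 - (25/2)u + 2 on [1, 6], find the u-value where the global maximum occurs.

1

Differentiating, R'(u) = -u^2 + (15/2)u - 25/2; which vanishes at u = 5/2 and u = 5.
Evaluating at the critical points and endpoints: R(1) = -85/12,  R(5/2) = -529/48,  R(5) = -101/12,  R(6) = -10.
The maximum over the interval is -85/12, attained at u = 1.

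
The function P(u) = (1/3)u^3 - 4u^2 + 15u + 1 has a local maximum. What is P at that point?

19

P'(u) = u^2 - 8u + 15. Setting P'(u) = 0 gives u ∈ {3, 5}.
Since P''(u) = 2u - 8, we get P''(3) = -2 < 0 ⇒ local maximum; P''(5) = 2 > 0 ⇒ local minimum.
So the local maximum value is P(3) = 19.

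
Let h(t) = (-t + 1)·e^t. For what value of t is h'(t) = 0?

0

By the product rule, h'(t) = (-t)·e^t. Since e^t > 0, the only critical point is t = 0.
h''(0) has the same sign as -1 < 0, so this is a local maximum.
h(0) = (1)·e^(0) ≈ 1.0000.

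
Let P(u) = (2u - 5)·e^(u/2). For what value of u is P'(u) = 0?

1/2

Differentiating with the product rule gives P'(u) = (u - 1/2)·e^(u/2). Since e^(u/2) > 0, the only critical point is u = 1/2.
P''(1/2) has the same sign as 1 > 0, so this is a local minimum.
P(1/2) = (-4)·e^(1/4) ≈ -5.1361.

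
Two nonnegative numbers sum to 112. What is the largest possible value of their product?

With x + y = 112, the product is P(x) = x(112 − x).
P'(x) = 112 − 2x = 0 gives x = 56; P'' = −2 < 0, so this is the maximum.
P = 56·56 = 3136.

3136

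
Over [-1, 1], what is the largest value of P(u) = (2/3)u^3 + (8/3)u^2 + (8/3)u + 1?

The derivative is 2u^2 + (16/3)u + 8/3, whose only zero in [-1, 1] is u = -2/3.
Evaluating at the critical points and endpoints: P(-1) = 1/3; P(-2/3) = 17/81; P(1) = 7.
Hence the absolute maximum is 7 at u = 1.

7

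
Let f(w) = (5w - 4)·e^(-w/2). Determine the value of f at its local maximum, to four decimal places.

By the product rule, f'(w) = (-(5/2)w + 7)·e^(-w/2). Since e^(-w/2) > 0, the only critical point is w = 14/5.
f''(14/5) has the same sign as -5/2 < 0, so this is a local maximum.
f(14/5) = (10)·e^(-7/5) ≈ 2.4660.

2.4660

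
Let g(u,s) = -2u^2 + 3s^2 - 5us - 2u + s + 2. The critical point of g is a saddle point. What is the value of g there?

2

∂g/∂u = -4u - 5s - 2 = 0 and ∂g/∂s = -5u + 6s + 1 = 0, so (u, s) = (-1/7, -2/7).
The Hessian has g_{uu} = -4, g_{ss} = 6, g_{us} = -5, giving D = -49 < 0, so the point is a saddle point.
g(-1/7, -2/7) = 2.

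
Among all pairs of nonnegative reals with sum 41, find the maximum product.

1681/4

With x + y = 41, the product is P(x) = x(41 − x).
P'(x) = 41 − 2x = 0 gives x = 41/2; P'' = −2 < 0, so this is the maximum.
P = 41/2·41/2 = 1681/4.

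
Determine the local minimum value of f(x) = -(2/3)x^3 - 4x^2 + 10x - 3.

-209/3

f'(x) = -2x^2 - 8x + 10 = 0 at x = -5, 1.
f''(x) = -4x - 8. f''(-5) = 12 > 0 ⇒ local minimum; f''(1) = -12 < 0 ⇒ local maximum.
So the local minimum value is f(-5) = -209/3.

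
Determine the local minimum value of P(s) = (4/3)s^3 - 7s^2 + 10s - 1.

13/12

Critical points: P'(s) = 4s^2 - 14s + 10 vanishes at s = 1, 5/2.
P''(s) = 8s - 14. P''(1) = -6 < 0 ⇒ local maximum; P''(5/2) = 6 > 0 ⇒ local minimum.
So the local minimum value is P(5/2) = 13/12.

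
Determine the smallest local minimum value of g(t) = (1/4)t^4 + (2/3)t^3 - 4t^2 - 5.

-143/3

g'(t) = t^3 + 2t^2 - 8t. Setting g'(t) = 0 gives t ∈ {-4, 0, 2}.
g''(t) = 3t^2 + 4t - 8. g''(-4) = 24 > 0 ⇒ local minimum; g''(0) = -8 < 0 ⇒ local maximum; g''(2) = 12 > 0 ⇒ local minimum.
Thus g has its smallest local minimum at t = -4, with value -143/3.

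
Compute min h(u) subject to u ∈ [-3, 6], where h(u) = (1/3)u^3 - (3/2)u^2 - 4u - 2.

The derivative is u^2 - 3u - 4, which vanishes at u = -1 and u = 4.
Evaluating at the critical points and endpoints: h(-3) = -25/2,  h(-1) = 1/6,  h(4) = -62/3,  h(6) = -8.
The minimum over the interval is -62/3, attained at u = 4.

-62/3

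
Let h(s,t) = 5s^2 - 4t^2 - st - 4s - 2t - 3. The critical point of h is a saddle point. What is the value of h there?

-31/9

∂h/∂s = 10s - t - 4 = 0 and ∂h/∂t = -s - 8t - 2 = 0, so (s, t) = (10/27, -8/27).
The Hessian has h_{ss} = 10, h_{tt} = -8, h_{st} = -1, giving D = -81 < 0, so the point is a saddle point.
h(10/27, -8/27) = -31/9.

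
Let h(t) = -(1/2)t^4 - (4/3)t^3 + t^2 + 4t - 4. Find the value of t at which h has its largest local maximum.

1

h'(t) = -2t^3 - 4t^2 + 2t + 4. Setting h'(t) = 0 gives t ∈ {-2, -1, 1}.
h''(t) = -6t^2 - 8t + 2. h''(-2) = -6 < 0 ⇒ local maximum; h''(-1) = 4 > 0 ⇒ local minimum; h''(1) = -12 < 0 ⇒ local maximum.
So the largest local maximum value is h(1) = -5/6.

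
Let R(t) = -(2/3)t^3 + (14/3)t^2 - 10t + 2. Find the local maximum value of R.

Critical points: R'(t) = -2t^2 + (28/3)t - 10 vanishes at t = 5/3, 3.
Second-derivative test with R''(t) = -4t + 28/3: R''(5/3) = 8/3 > 0 ⇒ local minimum; R''(3) = -8/3 < 0 ⇒ local maximum.
So the local maximum value is R(3) = -4.

-4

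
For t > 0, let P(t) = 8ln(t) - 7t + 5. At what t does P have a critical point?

8/7

P'(t) = 8/t − 7 = 0 gives t = 8/7.
P''(t) = -8/t², which is negative for t > 0, so this is a local maximum.
P(8/7) = 8·ln(8/7) - 8 + 5 ≈ -1.9317.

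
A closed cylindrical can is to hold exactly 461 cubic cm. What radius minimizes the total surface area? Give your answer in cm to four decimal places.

With radius r and height h, πr²h = 461 so h = 461/(πr²), and S(r) = 2πr² + 2πrh = 2πr² + 2·461/r.
S'(r) = 4πr − 2·461/r² = 0 ⇒ r³ = 461/(2π), so r ≈ 4.1864 and h = 2r ≈ 8.3728.
S''(r) = 4π + 4·461/r³ > 0, so this is the minimum; S ≈ 330.3557.

4.1864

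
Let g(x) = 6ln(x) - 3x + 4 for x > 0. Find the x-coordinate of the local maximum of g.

2

g'(x) = 6/x − 3 = 0 gives x = 2.
g''(x) = -6/x², which is negative for x > 0, so this is a local maximum.
g(2) = 6·ln(2) - 6 + 4 ≈ 2.1589.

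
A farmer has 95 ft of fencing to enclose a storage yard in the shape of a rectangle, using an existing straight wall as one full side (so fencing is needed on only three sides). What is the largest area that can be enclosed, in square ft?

Let the sides perpendicular to the wall have length x and the parallel side y, so 2x + y = 95 and the area is A = xy = x(95 − 2x).
A'(x) = 95 − 4x = 0 gives x = 95/4, and A''(x) = −4 < 0 confirms a maximum.
Then y = 95 − 2·95/4 = 95/2 and A = 9025/8.

9025/8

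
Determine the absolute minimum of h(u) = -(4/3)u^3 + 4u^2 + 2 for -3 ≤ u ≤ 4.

-58/3

The derivative is -4u^2 + 8u, which vanishes at u = 0 and u = 2.
Compare values at every candidate in [-3, 4]: h(-3) = 74,  h(0) = 2,  h(2) = 22/3,  h(4) = -58/3.
The minimum over the interval is -58/3, attained at u = 4.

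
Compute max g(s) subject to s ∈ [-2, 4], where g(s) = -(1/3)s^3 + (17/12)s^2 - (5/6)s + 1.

Differentiating, g'(s) = -s^2 + (17/6)s - 5/6; which vanishes at s = 1/3 and s = 5/2.
Candidates: g(-2) = 11; g(1/3) = 281/324; g(5/2) = 41/16; g(4) = -1.
So the maximum is g(-2) = 11.

11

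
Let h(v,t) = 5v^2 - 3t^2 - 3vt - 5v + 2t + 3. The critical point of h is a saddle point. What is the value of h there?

122/69

∂h/∂v = 10v - 3t - 5 = 0 and ∂h/∂t = -3v - 6t + 2 = 0, so (v, t) = (12/23, 5/69).
The Hessian has h_{vv} = 10, h_{tt} = -6, h_{vt} = -3, giving D = -69 < 0, so the point is a saddle point.
h(12/23, 5/69) = 122/69.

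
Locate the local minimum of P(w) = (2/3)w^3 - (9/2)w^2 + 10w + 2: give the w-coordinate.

5/2

P'(w) = 2w^2 - 9w + 10. Setting P'(w) = 0 gives w ∈ {2, 5/2}.
Since P''(w) = 4w - 9, we get P''(2) = -1 < 0 ⇒ local maximum; P''(5/2) = 1 > 0 ⇒ local minimum.
So the local minimum value is P(5/2) = 223/24.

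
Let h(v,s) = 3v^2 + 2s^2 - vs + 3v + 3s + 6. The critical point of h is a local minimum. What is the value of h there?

84/23

∂h/∂v = 6v - s + 3 = 0 and ∂h/∂s = -v + 4s + 3 = 0, so (v, s) = (-15/23, -21/23).
The Hessian has h_{vv} = 6, h_{ss} = 4, h_{vs} = -1, giving D = 23 > 0 with h_{vv} > 0, so the point is a local minimum.
h(-15/23, -21/23) = 84/23.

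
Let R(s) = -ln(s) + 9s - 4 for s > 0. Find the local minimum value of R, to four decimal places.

-0.8028

R'(s) = -1/s + 9 = 0 gives s = 1/9.
R''(s) = 1/s², which is positive for s > 0, so this is a local minimum.
R(1/9) = -1·ln(1/9) + 1 - 4 ≈ -0.8028.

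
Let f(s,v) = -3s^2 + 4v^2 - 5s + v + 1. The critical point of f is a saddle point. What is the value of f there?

145/48

∂f/∂s = -6s - 5 = 0 and ∂f/∂v = 8v + 1 = 0, so (s, v) = (-5/6, -1/8).
The Hessian has f_{ss} = -6, f_{vv} = 8, f_{sv} = 0, giving D = -48 < 0, so the point is a saddle point.
f(-5/6, -1/8) = 145/48.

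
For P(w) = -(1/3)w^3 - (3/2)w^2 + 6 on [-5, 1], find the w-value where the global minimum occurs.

-3

The derivative is -w^2 - 3w, which vanishes at w = -3 and w = 0.
Candidates: P(-5) = 61/6, P(-3) = 3/2, P(0) = 6, P(1) = 25/6.
So the minimum is P(-3) = 3/2.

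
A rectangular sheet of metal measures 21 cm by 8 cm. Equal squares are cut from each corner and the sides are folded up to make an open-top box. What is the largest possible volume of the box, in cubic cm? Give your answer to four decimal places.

With cut size x, the volume is V(x) = x(21 − 2x)(8 − 2x) for 0 < x < 4.
V'(x) = 12x^2 − 116x + 168. Setting V'(x) = 0 gives x ≈ 1.7737 (the root in (0, 4)).
V''(x) = 24x − 116 is negative there, so this is the maximum; V ≈ 137.8332.

137.8332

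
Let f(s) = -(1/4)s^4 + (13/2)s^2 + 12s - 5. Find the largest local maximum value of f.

Critical points: f'(s) = -s^3 + 13s + 12 vanishes at s = -3, -1, 4.
Second-derivative test with f''(s) = -3s^2 + 13: f''(-3) = -14 < 0 ⇒ local maximum; f''(-1) = 10 > 0 ⇒ local minimum; f''(4) = -35 < 0 ⇒ local maximum.
Thus f has its largest local maximum at s = 4, with value 83.

83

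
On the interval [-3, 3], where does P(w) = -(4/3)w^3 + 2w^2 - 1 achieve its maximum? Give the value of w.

-3

The derivative is -4w^2 + 4w, which vanishes at w = 0 and w = 1.
Compare values at every candidate in [-3, 3]: P(-3) = 53, P(0) = -1, P(1) = -1/3, P(3) = -19.
The maximum over the interval is 53, attained at w = -3.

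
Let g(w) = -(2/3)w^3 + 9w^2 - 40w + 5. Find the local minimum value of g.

g'(w) = -2w^2 + 18w - 40 = 0 at w = 4, 5.
Since g''(w) = -4w + 18, we get g''(4) = 2 > 0 ⇒ local minimum; g''(5) = -2 < 0 ⇒ local maximum.
The local minimum is g(4) = -161/3.

-161/3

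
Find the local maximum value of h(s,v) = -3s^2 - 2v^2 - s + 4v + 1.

37/12

∂h/∂s = -6s - 1 = 0 and ∂h/∂v = -4v + 4 = 0, so (s, v) = (-1/6, 1).
The Hessian has h_{ss} = -6, h_{vv} = -4, h_{sv} = 0, giving D = 24 > 0 with h_{ss} < 0, so the point is a local maximum.
h(-1/6, 1) = 37/12.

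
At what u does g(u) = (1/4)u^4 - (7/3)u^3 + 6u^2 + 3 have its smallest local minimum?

g'(u) = u^3 - 7u^2 + 12u = 0 at u = 0, 3, 4.
Second-derivative test with g''(u) = 3u^2 - 14u + 12: g''(0) = 12 > 0 ⇒ local minimum; g''(3) = -3 < 0 ⇒ local maximum; g''(4) = 4 > 0 ⇒ local minimum.
The smallest local minimum is g(0) = 3.

0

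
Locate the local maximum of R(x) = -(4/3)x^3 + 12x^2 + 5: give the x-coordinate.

R'(x) = -4x^2 + 24x = 0 at x = 0, 6.
R''(x) = -8x + 24. R''(0) = 24 > 0 ⇒ local minimum; R''(6) = -24 < 0 ⇒ local maximum.
Thus R has its local maximum at x = 6, with value 149.

6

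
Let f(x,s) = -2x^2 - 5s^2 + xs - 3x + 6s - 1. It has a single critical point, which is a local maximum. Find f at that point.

20/13

∂f/∂x = -4x + s - 3 = 0 and ∂f/∂s = x - 10s + 6 = 0, so (x, s) = (-8/13, 7/13).
The Hessian has f_{xx} = -4, f_{ss} = -10, f_{xs} = 1, giving D = 39 > 0 with f_{xx} < 0, so the point is a local maximum.
f(-8/13, 7/13) = 20/13.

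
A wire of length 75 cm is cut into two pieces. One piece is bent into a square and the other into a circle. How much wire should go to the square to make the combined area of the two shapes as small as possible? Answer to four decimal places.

Let x be the length used for the square. Square side x/4; circle radius (75−x)/(2π).
A(x) = (x/4)² + π·((75−x)/(2π))² = x²/16 + (75−x)²/(4π) for 0 ≤ x ≤ 75. A'(x) = x/8 − (75−x)/(2π) = 0 gives x = 4·75/(π+4) ≈ 42.0074.
A'' = 1/8 + 1/(2π) > 0, so this gives the minimum combined area; x ≈ 42.0074 cm to the square.

42.0074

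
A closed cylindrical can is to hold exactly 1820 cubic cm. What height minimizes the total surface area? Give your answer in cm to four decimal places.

13.2331

With radius r and height h, πr²h = 1820 so h = 1820/(πr²), and S(r) = 2πr² + 2πrh = 2πr² + 2·1820/r.
S'(r) = 4πr − 2·1820/r² = 0 ⇒ r³ = 1820/(2π), so r ≈ 6.6165 and h = 2r ≈ 13.2331.
S''(r) = 4π + 4·1820/r³ > 0, so this is the minimum; S ≈ 825.2055.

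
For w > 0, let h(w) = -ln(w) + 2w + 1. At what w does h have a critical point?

1/2

h'(w) = -1/w + 2 = 0 gives w = 1/2.
h''(w) = 1/w², which is positive for w > 0, so this is a local minimum.
h(1/2) = -1·ln(1/2) + 1 + 1 ≈ 2.6931.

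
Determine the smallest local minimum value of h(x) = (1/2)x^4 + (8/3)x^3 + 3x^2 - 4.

h'(x) = 2x^3 + 8x^2 + 6x = 0 at x = -3, -1, 0.
Second-derivative test with h''(x) = 6x^2 + 16x + 6: h''(-3) = 12 > 0 ⇒ local minimum; h''(-1) = -4 < 0 ⇒ local maximum; h''(0) = 6 > 0 ⇒ local minimum.
So the smallest local minimum value is h(-3) = -17/2.

-17/2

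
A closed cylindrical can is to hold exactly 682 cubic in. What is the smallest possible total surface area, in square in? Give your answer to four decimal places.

428.9146

With radius r and height h, πr²h = 682 so h = 682/(πr²), and S(r) = 2πr² + 2πrh = 2πr² + 2·682/r.
S'(r) = 4πr − 2·682/r² = 0 ⇒ r³ = 682/(2π), so r ≈ 4.7702 and h = 2r ≈ 9.5404.
S''(r) = 4π + 4·682/r³ > 0, so this is the minimum; S ≈ 428.9146.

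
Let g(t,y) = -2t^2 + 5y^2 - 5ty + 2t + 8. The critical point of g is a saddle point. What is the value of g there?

∂g/∂t = -4t - 5y + 2 = 0 and ∂g/∂y = -5t + 10y = 0, so (t, y) = (4/13, 2/13).
The Hessian has g_{tt} = -4, g_{yy} = 10, g_{ty} = -5, giving D = -65 < 0, so the point is a saddle point.
g(4/13, 2/13) = 108/13.

108/13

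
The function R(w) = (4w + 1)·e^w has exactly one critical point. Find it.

-5/4

R'(w) = 4·e^w + (4w + 1)·1·e^w = (4w + 5)·e^w. Since e^w > 0, the only critical point is w = -5/4.
R''(-5/4) has the same sign as 4 > 0, so this is a local minimum.
R(-5/4) = (-4)·e^(-5/4) ≈ -1.1460.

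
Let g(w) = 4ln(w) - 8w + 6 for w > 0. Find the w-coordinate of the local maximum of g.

1/2

g'(w) = 4/w − 8 = 0 gives w = 1/2.
g''(w) = -4/w², which is negative for w > 0, so this is a local maximum.
g(1/2) = 4·ln(1/2) - 4 + 6 ≈ -0.7726.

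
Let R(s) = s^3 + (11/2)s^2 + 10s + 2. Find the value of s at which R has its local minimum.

-5/3

R'(s) = 3s^2 + 11s + 10. Setting R'(s) = 0 gives s ∈ {-2, -5/3}.
R''(s) = 6s + 11. R''(-2) = -1 < 0 ⇒ local maximum; R''(-5/3) = 1 > 0 ⇒ local minimum.
So the local minimum value is R(-5/3) = -217/54.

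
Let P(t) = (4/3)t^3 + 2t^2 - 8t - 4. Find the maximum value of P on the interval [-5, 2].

P'(t) = 4t^2 + 4t - 8, which vanishes at t = -2 and t = 1.
Compare values at every candidate in [-5, 2]: P(-5) = -242/3, P(-2) = 28/3, P(1) = -26/3, P(2) = -4/3.
The maximum over the interval is 28/3, attained at t = -2.

28/3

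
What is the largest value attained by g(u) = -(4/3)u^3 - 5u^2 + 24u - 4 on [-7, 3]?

The derivative is -4u^2 - 10u + 24, which vanishes at u = -4 and u = 3/2.
Evaluating at the critical points and endpoints: g(-7) = 121/3, g(-4) = -284/3, g(3/2) = 65/4, g(3) = -13.
So the maximum is g(-7) = 121/3.

121/3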